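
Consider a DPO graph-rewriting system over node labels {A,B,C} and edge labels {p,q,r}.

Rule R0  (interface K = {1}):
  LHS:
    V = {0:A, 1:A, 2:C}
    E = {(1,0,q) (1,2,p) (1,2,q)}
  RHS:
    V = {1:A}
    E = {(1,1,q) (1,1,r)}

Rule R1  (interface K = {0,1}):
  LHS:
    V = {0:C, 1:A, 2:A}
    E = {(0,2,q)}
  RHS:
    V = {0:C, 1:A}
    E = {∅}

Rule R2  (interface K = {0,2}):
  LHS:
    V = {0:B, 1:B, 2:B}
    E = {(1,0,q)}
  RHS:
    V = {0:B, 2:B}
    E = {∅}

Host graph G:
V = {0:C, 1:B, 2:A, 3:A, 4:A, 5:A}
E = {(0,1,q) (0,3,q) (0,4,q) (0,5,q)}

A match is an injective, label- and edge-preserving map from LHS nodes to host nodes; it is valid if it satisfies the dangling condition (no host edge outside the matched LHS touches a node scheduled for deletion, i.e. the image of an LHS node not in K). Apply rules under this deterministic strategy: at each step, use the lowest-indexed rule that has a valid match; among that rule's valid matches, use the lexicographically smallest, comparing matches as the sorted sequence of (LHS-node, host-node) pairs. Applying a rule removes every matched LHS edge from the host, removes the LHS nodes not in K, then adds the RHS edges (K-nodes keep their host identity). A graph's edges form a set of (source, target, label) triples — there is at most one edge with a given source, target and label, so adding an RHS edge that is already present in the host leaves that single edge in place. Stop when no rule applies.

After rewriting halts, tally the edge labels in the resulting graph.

Answer: q:1

Rewrite trace:
[0] host  ⇒  6 nodes, 4 edges  {0-q->1 0-q->3 0-q->4 0-q->5}
[1] R1 @ {0↦0, 1↦2, 2↦3}  ⇒  5 nodes, 3 edges  {0-q->1 0-q->4 0-q->5}
[2] R1 @ {0↦0, 1↦2, 2↦4}  ⇒  4 nodes, 2 edges  {0-q->1 0-q->5}
[3] R1 @ {0↦0, 1↦2, 2↦5}  ⇒  3 nodes, 1 edges  {0-q->1}
halt: no rule applies after step 3
NF edges: [(0, 1, 'q')]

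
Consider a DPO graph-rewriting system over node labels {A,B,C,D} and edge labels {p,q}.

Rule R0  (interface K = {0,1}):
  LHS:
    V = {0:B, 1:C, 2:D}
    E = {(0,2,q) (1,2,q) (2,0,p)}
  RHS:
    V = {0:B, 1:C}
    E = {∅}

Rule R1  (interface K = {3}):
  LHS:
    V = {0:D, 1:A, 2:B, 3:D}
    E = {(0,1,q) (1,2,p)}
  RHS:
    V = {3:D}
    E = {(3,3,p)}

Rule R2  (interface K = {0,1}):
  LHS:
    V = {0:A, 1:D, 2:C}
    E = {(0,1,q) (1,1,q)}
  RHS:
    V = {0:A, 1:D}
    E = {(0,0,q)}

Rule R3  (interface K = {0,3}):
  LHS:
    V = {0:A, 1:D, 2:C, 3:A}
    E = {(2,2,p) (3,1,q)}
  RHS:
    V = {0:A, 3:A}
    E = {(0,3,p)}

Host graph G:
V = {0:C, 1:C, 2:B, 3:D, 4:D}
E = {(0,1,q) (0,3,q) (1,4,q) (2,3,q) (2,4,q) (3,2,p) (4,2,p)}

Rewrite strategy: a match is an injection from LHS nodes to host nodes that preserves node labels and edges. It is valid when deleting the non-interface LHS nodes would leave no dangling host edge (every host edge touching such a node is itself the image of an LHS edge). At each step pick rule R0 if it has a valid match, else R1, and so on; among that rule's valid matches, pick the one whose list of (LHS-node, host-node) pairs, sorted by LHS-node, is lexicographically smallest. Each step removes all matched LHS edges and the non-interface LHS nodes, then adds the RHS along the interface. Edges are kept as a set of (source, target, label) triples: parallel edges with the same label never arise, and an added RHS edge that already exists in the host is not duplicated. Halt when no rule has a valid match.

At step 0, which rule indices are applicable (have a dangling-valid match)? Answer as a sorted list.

Answer: [R0]

Rewrite trace:
R0: 2 valid matches — {0↦2, 1↦0, 2↦3}, {0↦2, 1↦1, 2↦4}
R1: no valid match — LHS pattern not found
R2: no valid match — LHS pattern not found
R3: no valid match — LHS pattern not found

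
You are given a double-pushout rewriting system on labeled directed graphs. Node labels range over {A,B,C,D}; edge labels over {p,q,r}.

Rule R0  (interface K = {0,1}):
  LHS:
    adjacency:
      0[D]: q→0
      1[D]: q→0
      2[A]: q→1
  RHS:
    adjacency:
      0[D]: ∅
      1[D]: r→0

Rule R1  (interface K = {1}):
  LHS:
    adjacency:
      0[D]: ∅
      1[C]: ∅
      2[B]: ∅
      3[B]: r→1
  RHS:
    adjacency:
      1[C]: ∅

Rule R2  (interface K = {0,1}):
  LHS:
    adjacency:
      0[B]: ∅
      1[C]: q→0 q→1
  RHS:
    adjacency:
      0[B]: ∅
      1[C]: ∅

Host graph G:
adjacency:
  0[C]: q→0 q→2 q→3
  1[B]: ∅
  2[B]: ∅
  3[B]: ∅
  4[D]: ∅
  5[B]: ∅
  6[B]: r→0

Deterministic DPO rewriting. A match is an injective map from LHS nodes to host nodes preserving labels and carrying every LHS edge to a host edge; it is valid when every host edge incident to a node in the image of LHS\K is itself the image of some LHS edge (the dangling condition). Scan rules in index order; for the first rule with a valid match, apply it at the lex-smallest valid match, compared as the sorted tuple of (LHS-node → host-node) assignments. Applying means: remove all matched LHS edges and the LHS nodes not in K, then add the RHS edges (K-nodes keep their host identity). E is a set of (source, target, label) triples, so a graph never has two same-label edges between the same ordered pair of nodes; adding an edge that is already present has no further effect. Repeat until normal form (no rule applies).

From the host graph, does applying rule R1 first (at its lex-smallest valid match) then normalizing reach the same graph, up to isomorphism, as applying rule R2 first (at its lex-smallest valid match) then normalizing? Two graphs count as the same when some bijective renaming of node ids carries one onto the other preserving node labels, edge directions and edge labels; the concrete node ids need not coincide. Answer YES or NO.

branch R1-first: apply at {0↦4, 1↦0, 2↦1, 3↦6} → |E|=3, then 1 more step(s) → NF |V|=4 |E|=1 V={0:C, 2:B, 3:B, 5:B} E=0-q->3
branch R2-first: apply at {0↦2, 1↦0} → |E|=2, then 1 more step(s) → NF |V|=4 |E|=1 V={0:C, 2:B, 3:B, 5:B} E=0-q->3
graphs isomorphic (equal up to label-preserving node renaming)

Answer: YES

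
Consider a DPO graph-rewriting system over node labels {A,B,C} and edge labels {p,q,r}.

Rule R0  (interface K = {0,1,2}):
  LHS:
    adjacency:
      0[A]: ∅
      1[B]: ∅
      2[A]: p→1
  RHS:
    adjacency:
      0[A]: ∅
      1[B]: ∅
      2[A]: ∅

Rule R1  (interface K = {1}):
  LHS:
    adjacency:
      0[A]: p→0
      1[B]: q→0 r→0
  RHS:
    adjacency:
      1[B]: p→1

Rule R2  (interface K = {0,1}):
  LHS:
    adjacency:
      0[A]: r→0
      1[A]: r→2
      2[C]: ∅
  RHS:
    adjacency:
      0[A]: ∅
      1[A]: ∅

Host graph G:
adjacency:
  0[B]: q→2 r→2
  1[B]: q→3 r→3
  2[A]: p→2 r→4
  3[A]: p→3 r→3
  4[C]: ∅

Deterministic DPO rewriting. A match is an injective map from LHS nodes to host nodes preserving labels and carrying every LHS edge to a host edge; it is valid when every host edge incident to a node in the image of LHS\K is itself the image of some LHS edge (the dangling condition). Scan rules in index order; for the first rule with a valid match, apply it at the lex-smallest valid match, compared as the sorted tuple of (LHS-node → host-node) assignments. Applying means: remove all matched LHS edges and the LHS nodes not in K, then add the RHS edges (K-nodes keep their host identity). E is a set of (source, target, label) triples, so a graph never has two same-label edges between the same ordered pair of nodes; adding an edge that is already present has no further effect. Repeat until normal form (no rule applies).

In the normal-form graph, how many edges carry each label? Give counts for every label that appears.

initial: |V|=5 |E|=8  E = 0-q->2 0-r->2 1-q->3 1-r->3 2-p->2 2-r->4 3-p->3 3-r->3
step 1: apply R2 at {0↦3, 1↦2, 2↦4}  → |V|=4 |E|=6  E = 0-q->2 0-r->2 1-q->3 1-r->3 2-p->2 3-p->3
step 2: apply R1 at {0↦2, 1↦0}  → |V|=3 |E|=4  E = 0-p->0 1-q->3 1-r->3 3-p->3
step 3: apply R1 at {0↦3, 1↦1}  → |V|=2 |E|=2  E = 0-p->0 1-p->1
final graph: no rule applies after step 3
NF edges: [(0, 0, 'p'), (1, 1, 'p')]

Answer: p:2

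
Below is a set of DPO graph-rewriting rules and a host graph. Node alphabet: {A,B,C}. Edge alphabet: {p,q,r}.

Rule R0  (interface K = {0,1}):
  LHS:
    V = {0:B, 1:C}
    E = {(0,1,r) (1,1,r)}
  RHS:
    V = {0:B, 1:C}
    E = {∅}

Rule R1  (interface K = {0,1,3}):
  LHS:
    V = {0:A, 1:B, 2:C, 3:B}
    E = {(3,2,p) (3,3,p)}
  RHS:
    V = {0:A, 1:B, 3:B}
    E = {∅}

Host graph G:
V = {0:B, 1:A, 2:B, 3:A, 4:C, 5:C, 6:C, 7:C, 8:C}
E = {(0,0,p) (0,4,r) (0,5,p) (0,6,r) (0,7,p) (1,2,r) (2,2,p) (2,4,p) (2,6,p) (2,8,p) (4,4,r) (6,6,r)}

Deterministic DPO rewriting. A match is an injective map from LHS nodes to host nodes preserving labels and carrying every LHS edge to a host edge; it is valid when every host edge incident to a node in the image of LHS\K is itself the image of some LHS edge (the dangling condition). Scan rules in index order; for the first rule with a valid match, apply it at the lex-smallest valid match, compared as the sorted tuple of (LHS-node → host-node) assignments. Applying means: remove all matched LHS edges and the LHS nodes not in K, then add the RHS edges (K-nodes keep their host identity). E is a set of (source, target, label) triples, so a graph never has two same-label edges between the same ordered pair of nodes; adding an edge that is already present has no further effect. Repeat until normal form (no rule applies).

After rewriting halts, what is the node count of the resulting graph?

[0] host  ⇒  9 nodes, 12 edges  {0-p->0 0-r->4 0-p->5 0-r->6 0-p->7 1-r->2 2-p->2 2-p->4 2-p->6 2-p->8 4-r->4 6-r->6}
[1] R0 @ {0↦0, 1↦4}  ⇒  9 nodes, 10 edges  {0-p->0 0-p->5 0-r->6 0-p->7 1-r->2 2-p->2 2-p->4 2-p->6 2-p->8 6-r->6}
[2] R0 @ {0↦0, 1↦6}  ⇒  9 nodes, 8 edges  {0-p->0 0-p->5 0-p->7 1-r->2 2-p->2 2-p->4 2-p->6 2-p->8}
[3] R1 @ {0↦1, 1↦0, 2↦4, 3↦2}  ⇒  8 nodes, 6 edges  {0-p->0 0-p->5 0-p->7 1-r->2 2-p->6 2-p->8}
[4] R1 @ {0↦1, 1↦2, 2↦5, 3↦0}  ⇒  7 nodes, 4 edges  {0-p->7 1-r->2 2-p->6 2-p->8}
halt: no rule applies after step 4
NF nodes: {0:B, 1:A, 2:B, 3:A, 6:C, 7:C, 8:C}

Answer: 7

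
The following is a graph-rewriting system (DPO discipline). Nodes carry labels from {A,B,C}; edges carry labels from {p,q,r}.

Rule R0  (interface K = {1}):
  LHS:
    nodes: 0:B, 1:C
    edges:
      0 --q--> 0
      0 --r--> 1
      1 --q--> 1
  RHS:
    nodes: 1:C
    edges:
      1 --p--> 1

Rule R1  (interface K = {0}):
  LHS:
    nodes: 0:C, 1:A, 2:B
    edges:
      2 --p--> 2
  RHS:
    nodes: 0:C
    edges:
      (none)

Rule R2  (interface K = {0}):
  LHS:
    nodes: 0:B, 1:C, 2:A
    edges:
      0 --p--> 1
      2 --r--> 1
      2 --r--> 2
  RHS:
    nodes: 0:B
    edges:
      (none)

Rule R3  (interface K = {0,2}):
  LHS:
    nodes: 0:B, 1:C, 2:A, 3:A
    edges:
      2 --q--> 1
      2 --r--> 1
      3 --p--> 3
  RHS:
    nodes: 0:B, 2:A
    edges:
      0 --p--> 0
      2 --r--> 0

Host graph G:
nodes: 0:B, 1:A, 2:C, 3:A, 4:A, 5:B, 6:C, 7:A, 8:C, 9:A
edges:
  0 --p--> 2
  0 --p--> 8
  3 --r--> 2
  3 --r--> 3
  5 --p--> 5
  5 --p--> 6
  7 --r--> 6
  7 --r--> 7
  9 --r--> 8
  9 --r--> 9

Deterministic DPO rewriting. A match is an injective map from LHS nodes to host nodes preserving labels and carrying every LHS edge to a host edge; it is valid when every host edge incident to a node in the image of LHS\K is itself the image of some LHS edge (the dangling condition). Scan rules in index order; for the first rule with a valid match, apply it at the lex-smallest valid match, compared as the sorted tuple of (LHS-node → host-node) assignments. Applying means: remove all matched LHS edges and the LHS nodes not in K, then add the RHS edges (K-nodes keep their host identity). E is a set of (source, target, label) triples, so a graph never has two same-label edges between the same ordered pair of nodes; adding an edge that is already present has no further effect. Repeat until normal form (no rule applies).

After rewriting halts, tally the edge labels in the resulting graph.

Answer: p:1

Rewrite trace:
start.  V:10 E:10  edges: 0-p->2 0-p->8 3-r->2 3-r->3 5-p->5 5-p->6 7-r->6 7-r->7 9-r->8 9-r->9
1. fire R2 via {0↦0, 1↦2, 2↦3}  →  V:8 E:7  edges: 0-p->8 5-p->5 5-p->6 7-r->6 7-r->7 9-r->8 9-r->9
2. fire R2 via {0↦0, 1↦8, 2↦9}  →  V:6 E:4  edges: 5-p->5 5-p->6 7-r->6 7-r->7
3. fire R2 via {0↦5, 1↦6, 2↦7}  →  V:4 E:1  edges: 5-p->5
normal form: no rule applies after step 3
NF edges: [(5, 5, 'p')]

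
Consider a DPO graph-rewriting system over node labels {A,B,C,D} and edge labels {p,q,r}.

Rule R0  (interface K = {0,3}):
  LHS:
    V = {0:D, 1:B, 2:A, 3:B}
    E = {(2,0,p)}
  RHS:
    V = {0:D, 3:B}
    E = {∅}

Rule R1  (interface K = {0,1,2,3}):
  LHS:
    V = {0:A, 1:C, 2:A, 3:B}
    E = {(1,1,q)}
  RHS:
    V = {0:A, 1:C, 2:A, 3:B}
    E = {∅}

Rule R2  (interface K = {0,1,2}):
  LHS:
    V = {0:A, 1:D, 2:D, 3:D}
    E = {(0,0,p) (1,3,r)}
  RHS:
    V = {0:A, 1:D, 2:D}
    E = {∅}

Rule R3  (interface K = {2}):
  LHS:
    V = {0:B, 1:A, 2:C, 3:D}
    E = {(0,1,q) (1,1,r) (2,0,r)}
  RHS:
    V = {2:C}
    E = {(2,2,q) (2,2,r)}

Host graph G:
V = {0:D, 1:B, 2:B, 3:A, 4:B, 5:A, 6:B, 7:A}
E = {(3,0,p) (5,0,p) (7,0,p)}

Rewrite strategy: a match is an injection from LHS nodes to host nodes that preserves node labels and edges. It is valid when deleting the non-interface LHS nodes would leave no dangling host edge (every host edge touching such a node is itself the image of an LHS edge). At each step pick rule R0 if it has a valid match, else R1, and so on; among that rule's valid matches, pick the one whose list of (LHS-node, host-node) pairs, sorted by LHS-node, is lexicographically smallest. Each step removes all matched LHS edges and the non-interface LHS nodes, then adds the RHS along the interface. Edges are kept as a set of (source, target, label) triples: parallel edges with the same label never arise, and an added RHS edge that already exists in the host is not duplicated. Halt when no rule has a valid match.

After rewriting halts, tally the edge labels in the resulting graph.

Answer: (no edges)

Rewrite trace:
start.  V:8 E:3  edges: 3-p->0 5-p->0 7-p->0
1. fire R0 via {0↦0, 1↦1, 2↦3, 3↦2}  →  V:6 E:2  edges: 5-p->0 7-p->0
2. fire R0 via {0↦0, 1↦2, 2↦5, 3↦4}  →  V:4 E:1  edges: 7-p->0
3. fire R0 via {0↦0, 1↦4, 2↦7, 3↦6}  →  V:2 E:0  edges: ∅
final graph: no rule applies after step 3
NF edges: []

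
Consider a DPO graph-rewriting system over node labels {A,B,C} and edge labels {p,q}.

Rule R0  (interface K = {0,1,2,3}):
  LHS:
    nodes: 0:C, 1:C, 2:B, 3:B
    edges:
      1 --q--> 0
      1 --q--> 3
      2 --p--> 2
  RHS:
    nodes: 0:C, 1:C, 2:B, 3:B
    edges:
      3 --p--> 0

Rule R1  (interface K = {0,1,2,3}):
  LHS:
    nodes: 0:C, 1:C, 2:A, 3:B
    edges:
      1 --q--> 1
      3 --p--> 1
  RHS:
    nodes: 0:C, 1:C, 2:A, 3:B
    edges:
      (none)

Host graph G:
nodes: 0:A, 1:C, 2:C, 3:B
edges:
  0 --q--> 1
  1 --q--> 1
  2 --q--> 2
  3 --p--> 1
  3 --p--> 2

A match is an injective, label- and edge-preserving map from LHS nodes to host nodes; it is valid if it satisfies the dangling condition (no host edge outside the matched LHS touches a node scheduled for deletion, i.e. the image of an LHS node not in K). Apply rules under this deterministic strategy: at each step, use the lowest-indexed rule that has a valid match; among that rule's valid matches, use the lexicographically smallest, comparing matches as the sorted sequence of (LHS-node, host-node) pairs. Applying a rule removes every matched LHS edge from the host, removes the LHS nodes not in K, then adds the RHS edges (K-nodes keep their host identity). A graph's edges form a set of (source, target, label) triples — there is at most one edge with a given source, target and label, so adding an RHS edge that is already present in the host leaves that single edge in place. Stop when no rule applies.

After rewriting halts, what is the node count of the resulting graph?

Answer: 4

Derivation:
start.  V:4 E:5  edges: 0-q->1 1-q->1 2-q->2 3-p->1 3-p->2
1. fire R1 via {0↦1, 1↦2, 2↦0, 3↦3}  →  V:4 E:3  edges: 0-q->1 1-q->1 3-p->1
2. fire R1 via {0↦2, 1↦1, 2↦0, 3↦3}  →  V:4 E:1  edges: 0-q->1
normal form: no rule applies after step 2
NF nodes: {0:A, 1:C, 2:C, 3:B}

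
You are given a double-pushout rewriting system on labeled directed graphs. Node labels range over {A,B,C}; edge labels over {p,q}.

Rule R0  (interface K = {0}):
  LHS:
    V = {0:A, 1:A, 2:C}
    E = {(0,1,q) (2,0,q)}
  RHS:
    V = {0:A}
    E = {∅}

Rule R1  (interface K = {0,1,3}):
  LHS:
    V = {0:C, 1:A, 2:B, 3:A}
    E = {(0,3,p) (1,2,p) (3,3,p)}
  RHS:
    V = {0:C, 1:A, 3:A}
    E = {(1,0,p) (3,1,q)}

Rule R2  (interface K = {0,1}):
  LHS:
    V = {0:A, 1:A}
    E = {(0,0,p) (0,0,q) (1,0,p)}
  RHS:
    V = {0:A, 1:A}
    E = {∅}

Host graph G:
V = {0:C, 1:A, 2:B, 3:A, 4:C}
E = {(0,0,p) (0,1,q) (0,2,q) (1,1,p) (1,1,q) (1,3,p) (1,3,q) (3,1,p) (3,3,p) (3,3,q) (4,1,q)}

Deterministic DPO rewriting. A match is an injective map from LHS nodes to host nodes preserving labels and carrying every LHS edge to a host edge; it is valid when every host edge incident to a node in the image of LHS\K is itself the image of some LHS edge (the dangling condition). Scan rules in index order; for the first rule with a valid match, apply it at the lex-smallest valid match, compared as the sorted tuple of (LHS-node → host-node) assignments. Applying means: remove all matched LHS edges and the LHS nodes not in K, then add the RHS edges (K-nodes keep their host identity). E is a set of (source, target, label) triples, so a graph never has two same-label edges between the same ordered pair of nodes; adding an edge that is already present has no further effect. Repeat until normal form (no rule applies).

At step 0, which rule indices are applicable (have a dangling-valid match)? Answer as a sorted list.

R0: no valid match — 2 raw matches, all fail dangling condition
R1: no valid match — LHS pattern not found
R2: 2 valid matches — {0↦1, 1↦3}, {0↦3, 1↦1}

Answer: [R2]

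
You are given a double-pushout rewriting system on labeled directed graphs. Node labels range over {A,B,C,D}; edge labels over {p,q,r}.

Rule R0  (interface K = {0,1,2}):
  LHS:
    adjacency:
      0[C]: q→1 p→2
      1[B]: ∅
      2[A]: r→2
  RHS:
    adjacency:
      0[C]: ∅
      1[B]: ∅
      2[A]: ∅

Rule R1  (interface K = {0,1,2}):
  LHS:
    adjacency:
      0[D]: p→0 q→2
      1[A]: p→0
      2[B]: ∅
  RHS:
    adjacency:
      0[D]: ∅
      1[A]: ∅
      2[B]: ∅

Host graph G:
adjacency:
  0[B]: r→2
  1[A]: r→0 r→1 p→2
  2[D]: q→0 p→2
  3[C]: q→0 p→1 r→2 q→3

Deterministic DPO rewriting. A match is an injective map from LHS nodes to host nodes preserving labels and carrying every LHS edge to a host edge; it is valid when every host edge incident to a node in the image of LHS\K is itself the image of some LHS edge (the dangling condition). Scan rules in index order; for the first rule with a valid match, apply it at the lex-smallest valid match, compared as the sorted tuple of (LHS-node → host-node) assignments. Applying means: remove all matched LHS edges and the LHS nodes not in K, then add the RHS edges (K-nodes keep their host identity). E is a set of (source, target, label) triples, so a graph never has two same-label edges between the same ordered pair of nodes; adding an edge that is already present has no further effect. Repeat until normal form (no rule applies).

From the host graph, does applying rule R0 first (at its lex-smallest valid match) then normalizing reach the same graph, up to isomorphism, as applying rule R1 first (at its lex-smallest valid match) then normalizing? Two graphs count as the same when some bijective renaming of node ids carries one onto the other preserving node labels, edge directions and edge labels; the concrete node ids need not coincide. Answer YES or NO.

Answer: YES

Rewrite trace:
branch R0-first: apply at {0↦3, 1↦0, 2↦1} → |E|=7, then 1 more step(s) → NF |V|=4 |E|=4 V={0:B, 1:A, 2:D, 3:C} E=0-r->2 1-r->0 3-r->2 3-q->3
branch R1-first: apply at {0↦2, 1↦1, 2↦0} → |E|=7, then 1 more step(s) → NF |V|=4 |E|=4 V={0:B, 1:A, 2:D, 3:C} E=0-r->2 1-r->0 3-r->2 3-q->3
graphs isomorphic (equal up to label-preserving node renaming)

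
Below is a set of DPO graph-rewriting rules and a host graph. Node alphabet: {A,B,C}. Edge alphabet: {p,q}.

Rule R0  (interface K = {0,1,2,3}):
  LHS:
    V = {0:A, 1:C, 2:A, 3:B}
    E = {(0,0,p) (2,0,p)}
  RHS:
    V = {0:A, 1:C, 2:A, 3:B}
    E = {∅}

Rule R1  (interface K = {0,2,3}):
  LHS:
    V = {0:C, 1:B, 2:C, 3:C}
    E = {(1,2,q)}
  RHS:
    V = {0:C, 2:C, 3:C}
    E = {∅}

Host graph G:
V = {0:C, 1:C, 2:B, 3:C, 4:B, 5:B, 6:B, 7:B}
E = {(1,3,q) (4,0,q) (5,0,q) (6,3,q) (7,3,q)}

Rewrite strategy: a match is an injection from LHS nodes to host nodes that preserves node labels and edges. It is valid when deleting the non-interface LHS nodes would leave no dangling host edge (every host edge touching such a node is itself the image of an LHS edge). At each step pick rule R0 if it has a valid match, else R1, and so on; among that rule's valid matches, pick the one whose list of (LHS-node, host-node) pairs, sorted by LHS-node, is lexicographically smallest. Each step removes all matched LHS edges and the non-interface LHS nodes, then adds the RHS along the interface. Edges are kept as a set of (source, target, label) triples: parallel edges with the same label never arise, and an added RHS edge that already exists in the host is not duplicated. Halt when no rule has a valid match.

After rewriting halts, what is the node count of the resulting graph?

[0] host  ⇒  8 nodes, 5 edges  {1-q->3 4-q->0 5-q->0 6-q->3 7-q->3}
[1] R1 @ {0↦0, 1↦6, 2↦3, 3↦1}  ⇒  7 nodes, 4 edges  {1-q->3 4-q->0 5-q->0 7-q->3}
[2] R1 @ {0↦0, 1↦7, 2↦3, 3↦1}  ⇒  6 nodes, 3 edges  {1-q->3 4-q->0 5-q->0}
[3] R1 @ {0↦1, 1↦4, 2↦0, 3↦3}  ⇒  5 nodes, 2 edges  {1-q->3 5-q->0}
[4] R1 @ {0↦1, 1↦5, 2↦0, 3↦3}  ⇒  4 nodes, 1 edges  {1-q->3}
normal form: no rule applies after step 4
NF nodes: {0:C, 1:C, 2:B, 3:C}

Answer: 4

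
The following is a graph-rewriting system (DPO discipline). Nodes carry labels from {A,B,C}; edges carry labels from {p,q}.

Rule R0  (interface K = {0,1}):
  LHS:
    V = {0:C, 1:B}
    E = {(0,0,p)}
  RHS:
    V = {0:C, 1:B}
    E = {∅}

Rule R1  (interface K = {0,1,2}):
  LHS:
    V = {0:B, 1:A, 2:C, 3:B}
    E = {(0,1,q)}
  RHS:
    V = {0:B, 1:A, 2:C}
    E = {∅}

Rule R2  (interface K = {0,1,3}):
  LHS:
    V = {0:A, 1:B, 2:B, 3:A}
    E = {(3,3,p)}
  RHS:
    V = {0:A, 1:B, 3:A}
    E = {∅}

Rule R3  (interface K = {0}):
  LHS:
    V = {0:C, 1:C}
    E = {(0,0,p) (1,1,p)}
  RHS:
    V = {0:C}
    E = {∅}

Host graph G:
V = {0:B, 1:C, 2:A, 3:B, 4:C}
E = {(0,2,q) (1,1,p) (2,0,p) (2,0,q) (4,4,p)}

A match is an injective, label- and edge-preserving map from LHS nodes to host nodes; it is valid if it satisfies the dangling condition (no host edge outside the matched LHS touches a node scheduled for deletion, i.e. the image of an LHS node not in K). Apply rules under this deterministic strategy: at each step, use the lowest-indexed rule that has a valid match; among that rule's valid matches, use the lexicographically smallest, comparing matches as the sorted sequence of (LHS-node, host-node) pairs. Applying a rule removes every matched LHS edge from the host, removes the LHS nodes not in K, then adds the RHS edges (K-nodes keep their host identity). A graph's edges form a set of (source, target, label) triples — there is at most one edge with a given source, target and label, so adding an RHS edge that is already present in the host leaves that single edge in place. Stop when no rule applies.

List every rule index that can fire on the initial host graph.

R0: 4 valid matches — {0↦1, 1↦0}, {0↦1, 1↦3}, {0↦4, 1↦0} (+1 more)
R1: 2 valid matches — {0↦0, 1↦2, 2↦1, 3↦3}, {0↦0, 1↦2, 2↦4, 3↦3}
R2: no valid match — LHS pattern not found
R3: 2 valid matches — {0↦1, 1↦4}, {0↦4, 1↦1}

Answer: [R0,R1,R3]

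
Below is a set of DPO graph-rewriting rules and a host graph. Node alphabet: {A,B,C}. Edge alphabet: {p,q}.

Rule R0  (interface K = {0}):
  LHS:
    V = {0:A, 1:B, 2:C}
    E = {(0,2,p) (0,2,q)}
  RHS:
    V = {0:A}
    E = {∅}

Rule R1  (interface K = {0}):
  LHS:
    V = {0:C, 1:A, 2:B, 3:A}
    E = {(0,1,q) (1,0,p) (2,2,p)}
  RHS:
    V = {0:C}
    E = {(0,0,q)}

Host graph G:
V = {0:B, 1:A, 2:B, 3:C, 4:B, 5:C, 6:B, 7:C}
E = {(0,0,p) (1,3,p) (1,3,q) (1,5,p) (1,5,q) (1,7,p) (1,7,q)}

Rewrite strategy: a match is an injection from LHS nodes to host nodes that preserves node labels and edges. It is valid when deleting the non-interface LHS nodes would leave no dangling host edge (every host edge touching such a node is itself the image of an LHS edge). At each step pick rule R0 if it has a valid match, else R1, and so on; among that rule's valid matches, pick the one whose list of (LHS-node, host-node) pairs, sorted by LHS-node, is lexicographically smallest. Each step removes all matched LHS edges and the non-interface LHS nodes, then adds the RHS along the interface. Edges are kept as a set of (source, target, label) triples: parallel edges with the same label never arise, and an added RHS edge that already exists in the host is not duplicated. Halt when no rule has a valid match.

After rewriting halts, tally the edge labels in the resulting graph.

initial: |V|=8 |E|=7  E = 0-p->0 1-p->3 1-q->3 1-p->5 1-q->5 1-p->7 1-q->7
step 1: apply R0 at {0↦1, 1↦2, 2↦3}  → |V|=6 |E|=5  E = 0-p->0 1-p->5 1-q->5 1-p->7 1-q->7
step 2: apply R0 at {0↦1, 1↦4, 2↦5}  → |V|=4 |E|=3  E = 0-p->0 1-p->7 1-q->7
step 3: apply R0 at {0↦1, 1↦6, 2↦7}  → |V|=2 |E|=1  E = 0-p->0
halt: no rule applies after step 3
NF edges: [(0, 0, 'p')]

Answer: p:1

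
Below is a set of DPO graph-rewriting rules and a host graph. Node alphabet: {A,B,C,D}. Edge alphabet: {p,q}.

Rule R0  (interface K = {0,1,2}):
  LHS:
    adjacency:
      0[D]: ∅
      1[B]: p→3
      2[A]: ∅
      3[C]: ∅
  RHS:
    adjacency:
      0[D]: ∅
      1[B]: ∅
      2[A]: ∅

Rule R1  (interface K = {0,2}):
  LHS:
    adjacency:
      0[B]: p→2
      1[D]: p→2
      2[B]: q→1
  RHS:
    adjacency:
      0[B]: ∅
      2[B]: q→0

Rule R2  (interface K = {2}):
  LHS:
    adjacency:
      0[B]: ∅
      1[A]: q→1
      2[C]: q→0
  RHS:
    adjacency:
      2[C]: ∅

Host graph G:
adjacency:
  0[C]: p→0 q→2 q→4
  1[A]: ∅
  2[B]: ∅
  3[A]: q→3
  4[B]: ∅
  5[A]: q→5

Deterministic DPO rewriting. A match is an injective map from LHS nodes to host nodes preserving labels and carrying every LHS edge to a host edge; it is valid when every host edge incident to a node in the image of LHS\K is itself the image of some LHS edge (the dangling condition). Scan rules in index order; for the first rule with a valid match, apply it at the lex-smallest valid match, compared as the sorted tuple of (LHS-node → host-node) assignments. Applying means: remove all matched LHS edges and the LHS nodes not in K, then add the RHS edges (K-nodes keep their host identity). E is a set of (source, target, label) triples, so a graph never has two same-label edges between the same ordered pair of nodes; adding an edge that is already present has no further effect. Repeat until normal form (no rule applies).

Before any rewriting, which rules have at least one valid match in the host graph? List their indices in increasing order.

R0: no valid match — LHS pattern not found
R1: no valid match — LHS pattern not found
R2: 4 valid matches — {0↦2, 1↦3, 2↦0}, {0↦2, 1↦5, 2↦0}, {0↦4, 1↦3, 2↦0} (+1 more)

Answer: [R2]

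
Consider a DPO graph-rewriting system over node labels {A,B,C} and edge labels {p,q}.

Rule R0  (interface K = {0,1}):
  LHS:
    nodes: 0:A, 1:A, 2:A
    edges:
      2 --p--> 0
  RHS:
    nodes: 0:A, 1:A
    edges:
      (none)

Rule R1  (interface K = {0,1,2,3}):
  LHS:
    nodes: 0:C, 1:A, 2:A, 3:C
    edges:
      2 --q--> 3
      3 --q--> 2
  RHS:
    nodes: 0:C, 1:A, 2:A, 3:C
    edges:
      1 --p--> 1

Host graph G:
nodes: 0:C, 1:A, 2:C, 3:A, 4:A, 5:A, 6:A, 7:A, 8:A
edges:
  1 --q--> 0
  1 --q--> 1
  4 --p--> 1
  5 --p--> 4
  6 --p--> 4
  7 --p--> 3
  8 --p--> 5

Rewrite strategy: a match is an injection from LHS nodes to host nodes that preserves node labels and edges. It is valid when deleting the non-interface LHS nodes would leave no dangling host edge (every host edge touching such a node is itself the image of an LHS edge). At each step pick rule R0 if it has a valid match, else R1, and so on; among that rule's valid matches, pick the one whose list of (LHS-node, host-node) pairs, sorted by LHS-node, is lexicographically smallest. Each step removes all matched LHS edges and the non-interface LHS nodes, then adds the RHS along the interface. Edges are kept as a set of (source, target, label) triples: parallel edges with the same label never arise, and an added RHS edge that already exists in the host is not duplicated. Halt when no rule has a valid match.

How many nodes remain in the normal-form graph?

Answer: 4

Steps:
start.  V:9 E:7  edges: 1-q->0 1-q->1 4-p->1 5-p->4 6-p->4 7-p->3 8-p->5
1. fire R0 via {0↦3, 1↦1, 2↦7}  →  V:8 E:6  edges: 1-q->0 1-q->1 4-p->1 5-p->4 6-p->4 8-p->5
2. fire R0 via {0↦4, 1↦1, 2↦6}  →  V:7 E:5  edges: 1-q->0 1-q->1 4-p->1 5-p->4 8-p->5
3. fire R0 via {0↦5, 1↦1, 2↦8}  →  V:6 E:4  edges: 1-q->0 1-q->1 4-p->1 5-p->4
4. fire R0 via {0↦4, 1↦1, 2↦5}  →  V:5 E:3  edges: 1-q->0 1-q->1 4-p->1
5. fire R0 via {0↦1, 1↦3, 2↦4}  →  V:4 E:2  edges: 1-q->0 1-q->1
final graph: no rule applies after step 5
NF nodes: {0:C, 1:A, 2:C, 3:A}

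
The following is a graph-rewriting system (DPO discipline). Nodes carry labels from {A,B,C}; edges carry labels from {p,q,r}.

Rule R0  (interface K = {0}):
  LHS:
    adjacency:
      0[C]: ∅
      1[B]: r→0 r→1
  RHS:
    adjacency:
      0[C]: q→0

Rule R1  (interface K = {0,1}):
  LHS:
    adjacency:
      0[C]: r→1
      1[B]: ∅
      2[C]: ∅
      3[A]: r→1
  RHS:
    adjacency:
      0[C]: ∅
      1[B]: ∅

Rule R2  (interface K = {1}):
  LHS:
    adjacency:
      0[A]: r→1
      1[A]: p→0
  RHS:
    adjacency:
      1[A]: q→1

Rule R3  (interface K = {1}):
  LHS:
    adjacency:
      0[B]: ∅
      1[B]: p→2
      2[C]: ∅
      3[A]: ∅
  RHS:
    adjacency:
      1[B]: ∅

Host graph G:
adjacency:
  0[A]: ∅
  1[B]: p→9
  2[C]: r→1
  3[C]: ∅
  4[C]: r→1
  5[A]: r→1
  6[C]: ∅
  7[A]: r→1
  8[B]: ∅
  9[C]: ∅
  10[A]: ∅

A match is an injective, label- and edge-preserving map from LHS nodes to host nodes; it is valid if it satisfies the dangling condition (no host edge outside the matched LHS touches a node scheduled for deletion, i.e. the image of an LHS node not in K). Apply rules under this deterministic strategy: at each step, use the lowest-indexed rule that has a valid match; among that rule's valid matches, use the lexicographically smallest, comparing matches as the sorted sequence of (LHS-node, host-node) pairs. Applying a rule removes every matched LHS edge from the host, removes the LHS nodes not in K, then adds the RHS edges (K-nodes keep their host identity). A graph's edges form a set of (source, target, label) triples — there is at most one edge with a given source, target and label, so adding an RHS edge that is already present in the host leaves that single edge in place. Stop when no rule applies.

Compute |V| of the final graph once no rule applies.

Answer: 4

Steps:
start.  V:11 E:5  edges: 1-p->9 2-r->1 4-r->1 5-r->1 7-r->1
1. fire R1 via {0↦2, 1↦1, 2↦3, 3↦5}  →  V:9 E:3  edges: 1-p->9 4-r->1 7-r->1
2. fire R1 via {0↦4, 1↦1, 2↦2, 3↦7}  →  V:7 E:1  edges: 1-p->9
3. fire R3 via {0↦8, 1↦1, 2↦9, 3↦0}  →  V:4 E:0  edges: ∅
normal form: no rule applies after step 3
NF nodes: {1:B, 4:C, 6:C, 10:A}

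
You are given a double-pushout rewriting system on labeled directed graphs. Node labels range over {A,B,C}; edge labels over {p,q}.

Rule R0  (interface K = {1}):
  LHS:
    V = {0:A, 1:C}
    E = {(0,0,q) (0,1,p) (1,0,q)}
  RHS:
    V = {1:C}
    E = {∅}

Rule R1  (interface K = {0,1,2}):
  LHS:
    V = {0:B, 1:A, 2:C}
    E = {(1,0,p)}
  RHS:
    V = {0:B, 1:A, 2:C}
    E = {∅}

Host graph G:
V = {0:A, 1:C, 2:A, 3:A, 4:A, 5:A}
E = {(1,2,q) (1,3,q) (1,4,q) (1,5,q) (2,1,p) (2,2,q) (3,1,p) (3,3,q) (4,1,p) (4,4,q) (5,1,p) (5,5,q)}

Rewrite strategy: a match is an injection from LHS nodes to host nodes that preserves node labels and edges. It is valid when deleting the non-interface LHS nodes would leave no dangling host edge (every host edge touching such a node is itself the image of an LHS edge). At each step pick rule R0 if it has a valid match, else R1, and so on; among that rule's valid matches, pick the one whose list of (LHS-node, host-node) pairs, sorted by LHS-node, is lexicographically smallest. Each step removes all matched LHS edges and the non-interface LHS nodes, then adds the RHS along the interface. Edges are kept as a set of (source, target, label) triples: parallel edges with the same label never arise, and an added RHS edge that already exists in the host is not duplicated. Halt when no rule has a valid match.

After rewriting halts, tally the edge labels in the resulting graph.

Answer: (no edges)

Derivation:
initial: |V|=6 |E|=12  E = 1-q->2 1-q->3 1-q->4 1-q->5 2-p->1 2-q->2 3-p->1 3-q->3 4-p->1 4-q->4 5-p->1 5-q->5
step 1: apply R0 at {0↦2, 1↦1}  → |V|=5 |E|=9  E = 1-q->3 1-q->4 1-q->5 3-p->1 3-q->3 4-p->1 4-q->4 5-p->1 5-q->5
step 2: apply R0 at {0↦3, 1↦1}  → |V|=4 |E|=6  E = 1-q->4 1-q->5 4-p->1 4-q->4 5-p->1 5-q->5
step 3: apply R0 at {0↦4, 1↦1}  → |V|=3 |E|=3  E = 1-q->5 5-p->1 5-q->5
step 4: apply R0 at {0↦5, 1↦1}  → |V|=2 |E|=0  E = ∅
halt: no rule applies after step 4
NF edges: []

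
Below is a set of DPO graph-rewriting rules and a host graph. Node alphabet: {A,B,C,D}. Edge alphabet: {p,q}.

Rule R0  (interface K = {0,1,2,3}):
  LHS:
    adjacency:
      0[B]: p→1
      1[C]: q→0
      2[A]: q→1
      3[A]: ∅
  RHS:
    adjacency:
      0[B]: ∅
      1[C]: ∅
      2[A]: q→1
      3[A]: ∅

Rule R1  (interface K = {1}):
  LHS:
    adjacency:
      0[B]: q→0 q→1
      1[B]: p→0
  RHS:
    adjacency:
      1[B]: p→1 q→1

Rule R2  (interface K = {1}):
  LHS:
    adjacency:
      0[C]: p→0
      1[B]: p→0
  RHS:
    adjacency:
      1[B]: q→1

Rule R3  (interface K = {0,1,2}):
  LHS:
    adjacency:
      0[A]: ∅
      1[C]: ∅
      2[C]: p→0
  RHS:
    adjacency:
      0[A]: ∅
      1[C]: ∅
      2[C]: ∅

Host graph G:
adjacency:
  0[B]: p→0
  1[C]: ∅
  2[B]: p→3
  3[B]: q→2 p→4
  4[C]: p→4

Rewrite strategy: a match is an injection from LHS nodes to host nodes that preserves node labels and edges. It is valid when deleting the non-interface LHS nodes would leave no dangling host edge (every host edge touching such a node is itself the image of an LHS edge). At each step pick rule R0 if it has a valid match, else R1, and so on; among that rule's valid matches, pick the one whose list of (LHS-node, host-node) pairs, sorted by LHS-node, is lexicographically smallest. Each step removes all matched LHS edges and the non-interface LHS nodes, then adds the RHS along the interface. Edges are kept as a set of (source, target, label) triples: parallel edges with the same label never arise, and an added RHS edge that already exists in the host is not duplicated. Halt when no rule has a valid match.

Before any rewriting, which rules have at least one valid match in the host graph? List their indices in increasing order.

Answer: [R2]

Derivation:
R0: no valid match — LHS pattern not found
R1: no valid match — LHS pattern not found
R2: 1 valid match — {0↦4, 1↦3}
R3: no valid match — LHS pattern not found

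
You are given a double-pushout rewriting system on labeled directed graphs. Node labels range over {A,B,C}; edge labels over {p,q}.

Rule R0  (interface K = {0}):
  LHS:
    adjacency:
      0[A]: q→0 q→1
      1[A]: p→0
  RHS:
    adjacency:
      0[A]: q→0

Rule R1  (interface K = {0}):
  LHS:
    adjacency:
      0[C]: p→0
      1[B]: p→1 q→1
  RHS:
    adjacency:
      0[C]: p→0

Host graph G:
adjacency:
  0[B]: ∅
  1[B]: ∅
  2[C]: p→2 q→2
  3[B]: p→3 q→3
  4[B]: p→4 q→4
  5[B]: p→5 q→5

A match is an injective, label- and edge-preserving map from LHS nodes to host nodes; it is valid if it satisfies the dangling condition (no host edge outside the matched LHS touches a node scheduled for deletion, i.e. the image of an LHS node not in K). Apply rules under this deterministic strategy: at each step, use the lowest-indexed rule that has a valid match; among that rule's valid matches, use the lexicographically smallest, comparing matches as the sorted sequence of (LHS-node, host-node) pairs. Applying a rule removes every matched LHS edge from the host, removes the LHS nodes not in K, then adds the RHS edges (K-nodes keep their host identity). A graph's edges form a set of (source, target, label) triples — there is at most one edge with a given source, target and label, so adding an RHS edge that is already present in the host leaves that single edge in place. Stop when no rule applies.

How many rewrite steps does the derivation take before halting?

start.  V:6 E:8  edges: 2-p->2 2-q->2 3-p->3 3-q->3 4-p->4 4-q->4 5-p->5 5-q->5
1. fire R1 via {0↦2, 1↦3}  →  V:5 E:6  edges: 2-p->2 2-q->2 4-p->4 4-q->4 5-p->5 5-q->5
2. fire R1 via {0↦2, 1↦4}  →  V:4 E:4  edges: 2-p->2 2-q->2 5-p->5 5-q->5
3. fire R1 via {0↦2, 1↦5}  →  V:3 E:2  edges: 2-p->2 2-q->2
final graph: no rule applies after step 3

Answer: 3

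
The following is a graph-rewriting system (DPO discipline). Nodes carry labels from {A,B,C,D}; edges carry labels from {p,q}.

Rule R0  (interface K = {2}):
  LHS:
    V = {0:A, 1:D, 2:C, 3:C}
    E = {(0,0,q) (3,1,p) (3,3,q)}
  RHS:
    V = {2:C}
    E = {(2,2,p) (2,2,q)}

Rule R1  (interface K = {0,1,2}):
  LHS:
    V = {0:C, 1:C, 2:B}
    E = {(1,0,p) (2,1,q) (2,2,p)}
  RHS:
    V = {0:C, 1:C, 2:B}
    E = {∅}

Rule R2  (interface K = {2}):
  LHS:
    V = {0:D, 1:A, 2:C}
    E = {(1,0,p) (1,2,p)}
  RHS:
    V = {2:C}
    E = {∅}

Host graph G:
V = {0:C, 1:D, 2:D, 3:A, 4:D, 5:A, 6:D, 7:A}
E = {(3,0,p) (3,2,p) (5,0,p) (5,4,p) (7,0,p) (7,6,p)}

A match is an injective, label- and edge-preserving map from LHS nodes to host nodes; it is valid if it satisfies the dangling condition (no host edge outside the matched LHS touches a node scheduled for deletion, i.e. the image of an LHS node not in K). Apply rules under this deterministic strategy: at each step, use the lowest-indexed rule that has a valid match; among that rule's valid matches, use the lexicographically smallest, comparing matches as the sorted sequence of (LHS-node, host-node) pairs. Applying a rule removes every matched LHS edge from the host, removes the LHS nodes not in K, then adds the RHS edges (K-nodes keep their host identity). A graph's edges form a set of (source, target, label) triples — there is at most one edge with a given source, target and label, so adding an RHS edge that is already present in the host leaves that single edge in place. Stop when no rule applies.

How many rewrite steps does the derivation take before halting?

Answer: 3

Rewrite trace:
initial: |V|=8 |E|=6  E = 3-p->0 3-p->2 5-p->0 5-p->4 7-p->0 7-p->6
step 1: apply R2 at {0↦2, 1↦3, 2↦0}  → |V|=6 |E|=4  E = 5-p->0 5-p->4 7-p->0 7-p->6
step 2: apply R2 at {0↦4, 1↦5, 2↦0}  → |V|=4 |E|=2  E = 7-p->0 7-p->6
step 3: apply R2 at {0↦6, 1↦7, 2↦0}  → |V|=2 |E|=0  E = ∅
halt: no rule applies after step 3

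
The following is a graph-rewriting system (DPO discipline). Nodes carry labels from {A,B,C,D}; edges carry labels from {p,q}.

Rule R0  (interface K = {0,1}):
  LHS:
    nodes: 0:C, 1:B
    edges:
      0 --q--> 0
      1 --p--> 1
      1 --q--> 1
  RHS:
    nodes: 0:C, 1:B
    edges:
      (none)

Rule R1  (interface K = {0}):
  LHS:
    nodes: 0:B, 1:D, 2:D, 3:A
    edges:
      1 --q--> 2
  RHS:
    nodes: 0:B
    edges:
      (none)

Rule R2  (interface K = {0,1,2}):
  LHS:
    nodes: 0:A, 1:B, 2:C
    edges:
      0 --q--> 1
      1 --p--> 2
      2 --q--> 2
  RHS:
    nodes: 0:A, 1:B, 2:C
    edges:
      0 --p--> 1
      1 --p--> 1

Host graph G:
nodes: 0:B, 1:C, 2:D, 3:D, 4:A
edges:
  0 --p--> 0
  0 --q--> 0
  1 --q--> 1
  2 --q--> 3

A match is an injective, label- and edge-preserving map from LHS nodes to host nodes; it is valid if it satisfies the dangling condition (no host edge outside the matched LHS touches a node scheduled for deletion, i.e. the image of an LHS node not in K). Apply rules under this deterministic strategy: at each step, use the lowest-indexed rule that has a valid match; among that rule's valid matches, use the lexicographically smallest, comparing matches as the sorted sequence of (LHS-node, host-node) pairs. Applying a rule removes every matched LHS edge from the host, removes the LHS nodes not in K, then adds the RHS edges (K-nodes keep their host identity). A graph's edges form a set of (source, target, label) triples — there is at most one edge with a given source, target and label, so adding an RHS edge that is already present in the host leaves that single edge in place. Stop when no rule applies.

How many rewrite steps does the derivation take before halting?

Answer: 2

Derivation:
[0] host  ⇒  5 nodes, 4 edges  {0-p->0 0-q->0 1-q->1 2-q->3}
[1] R0 @ {0↦1, 1↦0}  ⇒  5 nodes, 1 edges  {2-q->3}
[2] R1 @ {0↦0, 1↦2, 2↦3, 3↦4}  ⇒  2 nodes, 0 edges  {∅}
final graph: no rule applies after step 2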